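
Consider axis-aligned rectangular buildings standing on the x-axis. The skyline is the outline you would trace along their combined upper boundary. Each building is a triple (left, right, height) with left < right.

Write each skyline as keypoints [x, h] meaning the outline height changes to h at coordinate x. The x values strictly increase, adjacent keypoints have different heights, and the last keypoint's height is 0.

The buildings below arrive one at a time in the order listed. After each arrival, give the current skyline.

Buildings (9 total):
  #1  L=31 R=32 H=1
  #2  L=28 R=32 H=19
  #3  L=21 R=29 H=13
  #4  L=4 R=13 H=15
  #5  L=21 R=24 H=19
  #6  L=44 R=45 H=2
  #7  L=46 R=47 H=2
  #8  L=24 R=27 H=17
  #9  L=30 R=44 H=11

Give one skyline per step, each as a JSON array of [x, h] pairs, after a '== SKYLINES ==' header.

== SKYLINES ==
[[31,1],[32,0]]
[[28,19],[32,0]]
[[21,13],[28,19],[32,0]]
[[4,15],[13,0],[21,13],[28,19],[32,0]]
[[4,15],[13,0],[21,19],[24,13],[28,19],[32,0]]
[[4,15],[13,0],[21,19],[24,13],[28,19],[32,0],[44,2],[45,0]]
[[4,15],[13,0],[21,19],[24,13],[28,19],[32,0],[44,2],[45,0],[46,2],[47,0]]
[[4,15],[13,0],[21,19],[24,17],[27,13],[28,19],[32,0],[44,2],[45,0],[46,2],[47,0]]
[[4,15],[13,0],[21,19],[24,17],[27,13],[28,19],[32,11],[44,2],[45,0],[46,2],[47,0]]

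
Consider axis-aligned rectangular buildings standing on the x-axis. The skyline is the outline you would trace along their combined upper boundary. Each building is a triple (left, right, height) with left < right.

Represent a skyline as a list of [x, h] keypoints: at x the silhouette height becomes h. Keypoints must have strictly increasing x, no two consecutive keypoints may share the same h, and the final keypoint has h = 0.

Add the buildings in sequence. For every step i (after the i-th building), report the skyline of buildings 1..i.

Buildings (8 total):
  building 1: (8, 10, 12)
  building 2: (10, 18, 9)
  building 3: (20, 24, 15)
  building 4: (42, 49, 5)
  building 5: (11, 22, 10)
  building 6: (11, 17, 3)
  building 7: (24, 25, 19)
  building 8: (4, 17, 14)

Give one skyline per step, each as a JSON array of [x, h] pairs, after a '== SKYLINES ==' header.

== SKYLINES ==
[[8,12],[10,0]]
[[8,12],[10,9],[18,0]]
[[8,12],[10,9],[18,0],[20,15],[24,0]]
[[8,12],[10,9],[18,0],[20,15],[24,0],[42,5],[49,0]]
[[8,12],[10,9],[11,10],[20,15],[24,0],[42,5],[49,0]]
[[8,12],[10,9],[11,10],[20,15],[24,0],[42,5],[49,0]]
[[8,12],[10,9],[11,10],[20,15],[24,19],[25,0],[42,5],[49,0]]
[[4,14],[17,10],[20,15],[24,19],[25,0],[42,5],[49,0]]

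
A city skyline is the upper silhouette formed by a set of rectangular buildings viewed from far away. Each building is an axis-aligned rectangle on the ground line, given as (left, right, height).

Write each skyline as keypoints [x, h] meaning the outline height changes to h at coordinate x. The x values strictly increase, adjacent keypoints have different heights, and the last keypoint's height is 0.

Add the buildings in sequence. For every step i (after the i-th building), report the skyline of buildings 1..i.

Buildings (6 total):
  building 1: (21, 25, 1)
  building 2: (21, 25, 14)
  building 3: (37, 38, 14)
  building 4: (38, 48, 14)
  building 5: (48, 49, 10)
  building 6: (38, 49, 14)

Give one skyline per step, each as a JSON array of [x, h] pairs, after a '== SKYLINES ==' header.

== SKYLINES ==
[[21,1],[25,0]]
[[21,14],[25,0]]
[[21,14],[25,0],[37,14],[38,0]]
[[21,14],[25,0],[37,14],[48,0]]
[[21,14],[25,0],[37,14],[48,10],[49,0]]
[[21,14],[25,0],[37,14],[49,0]]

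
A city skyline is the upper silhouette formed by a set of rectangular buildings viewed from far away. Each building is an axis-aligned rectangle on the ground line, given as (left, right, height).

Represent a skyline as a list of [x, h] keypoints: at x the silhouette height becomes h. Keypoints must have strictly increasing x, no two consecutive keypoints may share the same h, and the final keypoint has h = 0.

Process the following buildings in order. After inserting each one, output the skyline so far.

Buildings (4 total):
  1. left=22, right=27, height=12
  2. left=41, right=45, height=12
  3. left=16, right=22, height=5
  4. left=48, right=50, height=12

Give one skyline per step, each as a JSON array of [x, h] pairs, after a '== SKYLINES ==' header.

== SKYLINES ==
[[22,12],[27,0]]
[[22,12],[27,0],[41,12],[45,0]]
[[16,5],[22,12],[27,0],[41,12],[45,0]]
[[16,5],[22,12],[27,0],[41,12],[45,0],[48,12],[50,0]]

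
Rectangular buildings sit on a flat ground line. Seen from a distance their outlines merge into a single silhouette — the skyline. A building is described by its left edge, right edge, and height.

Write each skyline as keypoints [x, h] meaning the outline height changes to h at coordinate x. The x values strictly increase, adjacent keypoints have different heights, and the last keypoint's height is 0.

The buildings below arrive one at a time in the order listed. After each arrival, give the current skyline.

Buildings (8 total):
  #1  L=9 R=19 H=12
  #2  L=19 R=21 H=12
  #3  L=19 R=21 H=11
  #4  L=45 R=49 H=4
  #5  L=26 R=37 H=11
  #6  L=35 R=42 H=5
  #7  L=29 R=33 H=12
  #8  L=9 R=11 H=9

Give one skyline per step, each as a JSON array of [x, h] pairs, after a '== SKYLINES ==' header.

== SKYLINES ==
[[9,12],[19,0]]
[[9,12],[21,0]]
[[9,12],[21,0]]
[[9,12],[21,0],[45,4],[49,0]]
[[9,12],[21,0],[26,11],[37,0],[45,4],[49,0]]
[[9,12],[21,0],[26,11],[37,5],[42,0],[45,4],[49,0]]
[[9,12],[21,0],[26,11],[29,12],[33,11],[37,5],[42,0],[45,4],[49,0]]
[[9,12],[21,0],[26,11],[29,12],[33,11],[37,5],[42,0],[45,4],[49,0]]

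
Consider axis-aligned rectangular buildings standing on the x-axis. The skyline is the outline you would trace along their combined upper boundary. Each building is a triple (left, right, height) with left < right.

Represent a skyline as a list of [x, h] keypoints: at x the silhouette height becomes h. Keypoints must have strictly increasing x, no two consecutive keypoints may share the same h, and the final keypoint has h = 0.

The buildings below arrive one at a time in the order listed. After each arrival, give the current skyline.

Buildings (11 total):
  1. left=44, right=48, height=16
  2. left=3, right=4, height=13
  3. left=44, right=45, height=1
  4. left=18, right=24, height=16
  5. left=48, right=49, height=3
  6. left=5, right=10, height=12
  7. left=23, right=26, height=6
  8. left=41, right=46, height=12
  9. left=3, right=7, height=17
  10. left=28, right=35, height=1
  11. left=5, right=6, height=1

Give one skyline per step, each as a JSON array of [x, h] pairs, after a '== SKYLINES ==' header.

== SKYLINES ==
[[44,16],[48,0]]
[[3,13],[4,0],[44,16],[48,0]]
[[3,13],[4,0],[44,16],[48,0]]
[[3,13],[4,0],[18,16],[24,0],[44,16],[48,0]]
[[3,13],[4,0],[18,16],[24,0],[44,16],[48,3],[49,0]]
[[3,13],[4,0],[5,12],[10,0],[18,16],[24,0],[44,16],[48,3],[49,0]]
[[3,13],[4,0],[5,12],[10,0],[18,16],[24,6],[26,0],[44,16],[48,3],[49,0]]
[[3,13],[4,0],[5,12],[10,0],[18,16],[24,6],[26,0],[41,12],[44,16],[48,3],[49,0]]
[[3,17],[7,12],[10,0],[18,16],[24,6],[26,0],[41,12],[44,16],[48,3],[49,0]]
[[3,17],[7,12],[10,0],[18,16],[24,6],[26,0],[28,1],[35,0],[41,12],[44,16],[48,3],[49,0]]
[[3,17],[7,12],[10,0],[18,16],[24,6],[26,0],[28,1],[35,0],[41,12],[44,16],[48,3],[49,0]]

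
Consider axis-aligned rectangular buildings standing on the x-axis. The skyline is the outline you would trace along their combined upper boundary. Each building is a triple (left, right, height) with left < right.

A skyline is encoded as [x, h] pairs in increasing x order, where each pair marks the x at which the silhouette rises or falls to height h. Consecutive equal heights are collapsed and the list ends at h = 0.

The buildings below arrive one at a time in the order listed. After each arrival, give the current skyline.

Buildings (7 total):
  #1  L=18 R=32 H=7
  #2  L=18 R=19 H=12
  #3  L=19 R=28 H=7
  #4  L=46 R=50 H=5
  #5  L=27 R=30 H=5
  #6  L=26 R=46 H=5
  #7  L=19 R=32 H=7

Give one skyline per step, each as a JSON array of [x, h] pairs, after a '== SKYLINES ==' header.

== SKYLINES ==
[[18,7],[32,0]]
[[18,12],[19,7],[32,0]]
[[18,12],[19,7],[32,0]]
[[18,12],[19,7],[32,0],[46,5],[50,0]]
[[18,12],[19,7],[32,0],[46,5],[50,0]]
[[18,12],[19,7],[32,5],[50,0]]
[[18,12],[19,7],[32,5],[50,0]]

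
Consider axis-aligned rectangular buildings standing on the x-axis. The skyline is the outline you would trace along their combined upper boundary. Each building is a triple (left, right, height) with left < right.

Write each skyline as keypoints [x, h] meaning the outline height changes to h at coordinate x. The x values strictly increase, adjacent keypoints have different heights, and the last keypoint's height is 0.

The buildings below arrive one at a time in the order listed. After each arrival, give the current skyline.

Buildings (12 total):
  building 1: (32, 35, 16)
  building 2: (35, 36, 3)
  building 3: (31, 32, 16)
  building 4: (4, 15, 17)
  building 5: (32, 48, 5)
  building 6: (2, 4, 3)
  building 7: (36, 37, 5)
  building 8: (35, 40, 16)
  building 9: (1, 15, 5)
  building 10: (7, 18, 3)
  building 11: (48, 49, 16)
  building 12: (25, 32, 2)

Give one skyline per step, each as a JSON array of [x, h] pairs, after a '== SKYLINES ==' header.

== SKYLINES ==
[[32,16],[35,0]]
[[32,16],[35,3],[36,0]]
[[31,16],[35,3],[36,0]]
[[4,17],[15,0],[31,16],[35,3],[36,0]]
[[4,17],[15,0],[31,16],[35,5],[48,0]]
[[2,3],[4,17],[15,0],[31,16],[35,5],[48,0]]
[[2,3],[4,17],[15,0],[31,16],[35,5],[48,0]]
[[2,3],[4,17],[15,0],[31,16],[40,5],[48,0]]
[[1,5],[4,17],[15,0],[31,16],[40,5],[48,0]]
[[1,5],[4,17],[15,3],[18,0],[31,16],[40,5],[48,0]]
[[1,5],[4,17],[15,3],[18,0],[31,16],[40,5],[48,16],[49,0]]
[[1,5],[4,17],[15,3],[18,0],[25,2],[31,16],[40,5],[48,16],[49,0]]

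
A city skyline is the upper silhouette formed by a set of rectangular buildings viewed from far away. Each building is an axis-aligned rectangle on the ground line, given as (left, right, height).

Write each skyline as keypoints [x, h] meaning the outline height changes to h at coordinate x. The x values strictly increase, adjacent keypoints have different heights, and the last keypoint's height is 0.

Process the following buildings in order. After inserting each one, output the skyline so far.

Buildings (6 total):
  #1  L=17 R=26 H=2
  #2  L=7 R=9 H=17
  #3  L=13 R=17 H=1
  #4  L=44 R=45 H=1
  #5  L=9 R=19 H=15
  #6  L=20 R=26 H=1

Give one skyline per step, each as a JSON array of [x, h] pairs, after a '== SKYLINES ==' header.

== SKYLINES ==
[[17,2],[26,0]]
[[7,17],[9,0],[17,2],[26,0]]
[[7,17],[9,0],[13,1],[17,2],[26,0]]
[[7,17],[9,0],[13,1],[17,2],[26,0],[44,1],[45,0]]
[[7,17],[9,15],[19,2],[26,0],[44,1],[45,0]]
[[7,17],[9,15],[19,2],[26,0],[44,1],[45,0]]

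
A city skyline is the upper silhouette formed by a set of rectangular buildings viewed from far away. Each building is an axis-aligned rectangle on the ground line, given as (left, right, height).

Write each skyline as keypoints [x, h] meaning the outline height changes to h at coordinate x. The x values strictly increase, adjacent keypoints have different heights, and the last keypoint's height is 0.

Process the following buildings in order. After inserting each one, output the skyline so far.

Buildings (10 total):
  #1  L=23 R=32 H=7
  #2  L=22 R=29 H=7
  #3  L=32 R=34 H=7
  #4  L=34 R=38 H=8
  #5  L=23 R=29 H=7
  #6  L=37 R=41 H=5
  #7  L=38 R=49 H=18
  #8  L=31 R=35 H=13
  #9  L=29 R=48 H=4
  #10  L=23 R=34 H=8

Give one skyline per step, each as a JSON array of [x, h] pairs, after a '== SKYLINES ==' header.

== SKYLINES ==
[[23,7],[32,0]]
[[22,7],[32,0]]
[[22,7],[34,0]]
[[22,7],[34,8],[38,0]]
[[22,7],[34,8],[38,0]]
[[22,7],[34,8],[38,5],[41,0]]
[[22,7],[34,8],[38,18],[49,0]]
[[22,7],[31,13],[35,8],[38,18],[49,0]]
[[22,7],[31,13],[35,8],[38,18],[49,0]]
[[22,7],[23,8],[31,13],[35,8],[38,18],[49,0]]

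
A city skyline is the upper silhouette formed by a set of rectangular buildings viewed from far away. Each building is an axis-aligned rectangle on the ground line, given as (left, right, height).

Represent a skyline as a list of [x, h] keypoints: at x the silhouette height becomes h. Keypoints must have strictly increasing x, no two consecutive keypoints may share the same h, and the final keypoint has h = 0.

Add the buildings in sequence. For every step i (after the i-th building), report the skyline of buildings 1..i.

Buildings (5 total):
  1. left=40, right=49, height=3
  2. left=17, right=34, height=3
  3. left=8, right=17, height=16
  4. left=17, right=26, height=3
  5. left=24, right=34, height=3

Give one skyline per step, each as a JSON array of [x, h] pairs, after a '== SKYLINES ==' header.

== SKYLINES ==
[[40,3],[49,0]]
[[17,3],[34,0],[40,3],[49,0]]
[[8,16],[17,3],[34,0],[40,3],[49,0]]
[[8,16],[17,3],[34,0],[40,3],[49,0]]
[[8,16],[17,3],[34,0],[40,3],[49,0]]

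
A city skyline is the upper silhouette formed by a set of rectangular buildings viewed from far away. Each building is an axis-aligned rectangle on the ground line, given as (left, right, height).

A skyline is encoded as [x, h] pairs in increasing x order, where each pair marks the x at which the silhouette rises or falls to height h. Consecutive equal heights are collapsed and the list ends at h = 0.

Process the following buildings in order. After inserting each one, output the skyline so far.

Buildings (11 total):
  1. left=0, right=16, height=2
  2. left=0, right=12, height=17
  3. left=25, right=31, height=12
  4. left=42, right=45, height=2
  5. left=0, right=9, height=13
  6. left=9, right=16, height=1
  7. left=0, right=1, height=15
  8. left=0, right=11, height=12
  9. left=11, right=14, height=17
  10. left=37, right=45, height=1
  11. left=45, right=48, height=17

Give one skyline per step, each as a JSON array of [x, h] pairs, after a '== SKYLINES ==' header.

== SKYLINES ==
[[0,2],[16,0]]
[[0,17],[12,2],[16,0]]
[[0,17],[12,2],[16,0],[25,12],[31,0]]
[[0,17],[12,2],[16,0],[25,12],[31,0],[42,2],[45,0]]
[[0,17],[12,2],[16,0],[25,12],[31,0],[42,2],[45,0]]
[[0,17],[12,2],[16,0],[25,12],[31,0],[42,2],[45,0]]
[[0,17],[12,2],[16,0],[25,12],[31,0],[42,2],[45,0]]
[[0,17],[12,2],[16,0],[25,12],[31,0],[42,2],[45,0]]
[[0,17],[14,2],[16,0],[25,12],[31,0],[42,2],[45,0]]
[[0,17],[14,2],[16,0],[25,12],[31,0],[37,1],[42,2],[45,0]]
[[0,17],[14,2],[16,0],[25,12],[31,0],[37,1],[42,2],[45,17],[48,0]]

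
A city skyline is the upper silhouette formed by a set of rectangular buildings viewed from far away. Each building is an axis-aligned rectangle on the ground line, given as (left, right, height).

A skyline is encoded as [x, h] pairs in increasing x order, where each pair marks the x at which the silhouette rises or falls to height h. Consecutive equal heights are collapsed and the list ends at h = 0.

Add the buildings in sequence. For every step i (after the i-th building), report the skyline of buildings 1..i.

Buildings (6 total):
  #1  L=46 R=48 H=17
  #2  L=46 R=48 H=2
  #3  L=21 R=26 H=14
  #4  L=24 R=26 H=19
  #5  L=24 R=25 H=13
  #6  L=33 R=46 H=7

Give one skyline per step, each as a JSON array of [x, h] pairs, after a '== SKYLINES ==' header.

== SKYLINES ==
[[46,17],[48,0]]
[[46,17],[48,0]]
[[21,14],[26,0],[46,17],[48,0]]
[[21,14],[24,19],[26,0],[46,17],[48,0]]
[[21,14],[24,19],[26,0],[46,17],[48,0]]
[[21,14],[24,19],[26,0],[33,7],[46,17],[48,0]]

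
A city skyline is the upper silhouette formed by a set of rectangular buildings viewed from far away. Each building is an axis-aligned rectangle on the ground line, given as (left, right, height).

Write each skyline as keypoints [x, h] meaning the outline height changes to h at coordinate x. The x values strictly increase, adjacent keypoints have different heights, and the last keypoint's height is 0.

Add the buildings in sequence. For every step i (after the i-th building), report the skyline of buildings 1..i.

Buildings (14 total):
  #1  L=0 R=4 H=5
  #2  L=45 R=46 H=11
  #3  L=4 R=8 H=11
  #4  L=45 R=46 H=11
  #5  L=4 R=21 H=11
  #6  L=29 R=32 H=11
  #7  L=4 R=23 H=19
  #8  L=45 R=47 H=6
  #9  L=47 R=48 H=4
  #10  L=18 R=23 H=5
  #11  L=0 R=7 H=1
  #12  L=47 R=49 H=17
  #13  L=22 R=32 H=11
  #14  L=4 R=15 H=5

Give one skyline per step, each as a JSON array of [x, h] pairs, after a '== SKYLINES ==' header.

== SKYLINES ==
[[0,5],[4,0]]
[[0,5],[4,0],[45,11],[46,0]]
[[0,5],[4,11],[8,0],[45,11],[46,0]]
[[0,5],[4,11],[8,0],[45,11],[46,0]]
[[0,5],[4,11],[21,0],[45,11],[46,0]]
[[0,5],[4,11],[21,0],[29,11],[32,0],[45,11],[46,0]]
[[0,5],[4,19],[23,0],[29,11],[32,0],[45,11],[46,0]]
[[0,5],[4,19],[23,0],[29,11],[32,0],[45,11],[46,6],[47,0]]
[[0,5],[4,19],[23,0],[29,11],[32,0],[45,11],[46,6],[47,4],[48,0]]
[[0,5],[4,19],[23,0],[29,11],[32,0],[45,11],[46,6],[47,4],[48,0]]
[[0,5],[4,19],[23,0],[29,11],[32,0],[45,11],[46,6],[47,4],[48,0]]
[[0,5],[4,19],[23,0],[29,11],[32,0],[45,11],[46,6],[47,17],[49,0]]
[[0,5],[4,19],[23,11],[32,0],[45,11],[46,6],[47,17],[49,0]]
[[0,5],[4,19],[23,11],[32,0],[45,11],[46,6],[47,17],[49,0]]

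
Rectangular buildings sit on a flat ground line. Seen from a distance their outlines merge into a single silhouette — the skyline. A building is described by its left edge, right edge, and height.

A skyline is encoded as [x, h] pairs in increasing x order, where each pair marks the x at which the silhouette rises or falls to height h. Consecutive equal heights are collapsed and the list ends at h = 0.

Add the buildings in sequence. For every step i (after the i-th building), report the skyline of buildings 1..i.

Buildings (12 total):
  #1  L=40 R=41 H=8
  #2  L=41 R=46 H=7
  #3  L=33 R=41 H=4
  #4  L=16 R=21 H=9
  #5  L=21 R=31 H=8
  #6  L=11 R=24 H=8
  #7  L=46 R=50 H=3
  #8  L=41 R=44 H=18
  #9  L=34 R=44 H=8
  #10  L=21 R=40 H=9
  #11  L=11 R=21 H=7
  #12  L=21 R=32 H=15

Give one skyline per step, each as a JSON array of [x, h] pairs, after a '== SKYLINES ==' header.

== SKYLINES ==
[[40,8],[41,0]]
[[40,8],[41,7],[46,0]]
[[33,4],[40,8],[41,7],[46,0]]
[[16,9],[21,0],[33,4],[40,8],[41,7],[46,0]]
[[16,9],[21,8],[31,0],[33,4],[40,8],[41,7],[46,0]]
[[11,8],[16,9],[21,8],[31,0],[33,4],[40,8],[41,7],[46,0]]
[[11,8],[16,9],[21,8],[31,0],[33,4],[40,8],[41,7],[46,3],[50,0]]
[[11,8],[16,9],[21,8],[31,0],[33,4],[40,8],[41,18],[44,7],[46,3],[50,0]]
[[11,8],[16,9],[21,8],[31,0],[33,4],[34,8],[41,18],[44,7],[46,3],[50,0]]
[[11,8],[16,9],[40,8],[41,18],[44,7],[46,3],[50,0]]
[[11,8],[16,9],[40,8],[41,18],[44,7],[46,3],[50,0]]
[[11,8],[16,9],[21,15],[32,9],[40,8],[41,18],[44,7],[46,3],[50,0]]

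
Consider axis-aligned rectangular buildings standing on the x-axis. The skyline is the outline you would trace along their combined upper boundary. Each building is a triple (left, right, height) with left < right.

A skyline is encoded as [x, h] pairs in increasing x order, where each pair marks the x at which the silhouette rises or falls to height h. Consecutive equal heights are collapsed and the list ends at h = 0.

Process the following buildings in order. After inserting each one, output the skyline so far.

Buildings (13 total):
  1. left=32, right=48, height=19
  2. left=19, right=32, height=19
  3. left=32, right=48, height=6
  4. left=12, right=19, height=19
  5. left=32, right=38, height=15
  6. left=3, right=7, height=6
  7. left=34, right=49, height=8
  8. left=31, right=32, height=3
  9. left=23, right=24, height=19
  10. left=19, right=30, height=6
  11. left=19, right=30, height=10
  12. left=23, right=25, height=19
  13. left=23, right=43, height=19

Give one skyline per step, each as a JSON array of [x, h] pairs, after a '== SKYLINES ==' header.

== SKYLINES ==
[[32,19],[48,0]]
[[19,19],[48,0]]
[[19,19],[48,0]]
[[12,19],[48,0]]
[[12,19],[48,0]]
[[3,6],[7,0],[12,19],[48,0]]
[[3,6],[7,0],[12,19],[48,8],[49,0]]
[[3,6],[7,0],[12,19],[48,8],[49,0]]
[[3,6],[7,0],[12,19],[48,8],[49,0]]
[[3,6],[7,0],[12,19],[48,8],[49,0]]
[[3,6],[7,0],[12,19],[48,8],[49,0]]
[[3,6],[7,0],[12,19],[48,8],[49,0]]
[[3,6],[7,0],[12,19],[48,8],[49,0]]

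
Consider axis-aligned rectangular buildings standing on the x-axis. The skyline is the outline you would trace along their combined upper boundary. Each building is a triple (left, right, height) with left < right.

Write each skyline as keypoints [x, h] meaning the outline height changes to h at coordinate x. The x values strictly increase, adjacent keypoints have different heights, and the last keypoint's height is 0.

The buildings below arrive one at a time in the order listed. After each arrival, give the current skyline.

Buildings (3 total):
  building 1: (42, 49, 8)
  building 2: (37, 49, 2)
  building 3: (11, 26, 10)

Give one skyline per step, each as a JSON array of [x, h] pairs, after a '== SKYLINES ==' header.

== SKYLINES ==
[[42,8],[49,0]]
[[37,2],[42,8],[49,0]]
[[11,10],[26,0],[37,2],[42,8],[49,0]]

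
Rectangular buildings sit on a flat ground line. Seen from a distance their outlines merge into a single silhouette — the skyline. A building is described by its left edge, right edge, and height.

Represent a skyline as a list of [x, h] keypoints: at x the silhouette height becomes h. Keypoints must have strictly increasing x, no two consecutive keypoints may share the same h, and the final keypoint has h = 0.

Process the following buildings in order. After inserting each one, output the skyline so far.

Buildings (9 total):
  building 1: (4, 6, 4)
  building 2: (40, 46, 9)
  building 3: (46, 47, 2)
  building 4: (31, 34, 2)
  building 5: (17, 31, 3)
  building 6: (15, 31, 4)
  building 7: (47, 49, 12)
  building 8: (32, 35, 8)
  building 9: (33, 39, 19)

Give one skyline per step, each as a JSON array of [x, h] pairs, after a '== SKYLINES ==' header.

== SKYLINES ==
[[4,4],[6,0]]
[[4,4],[6,0],[40,9],[46,0]]
[[4,4],[6,0],[40,9],[46,2],[47,0]]
[[4,4],[6,0],[31,2],[34,0],[40,9],[46,2],[47,0]]
[[4,4],[6,0],[17,3],[31,2],[34,0],[40,9],[46,2],[47,0]]
[[4,4],[6,0],[15,4],[31,2],[34,0],[40,9],[46,2],[47,0]]
[[4,4],[6,0],[15,4],[31,2],[34,0],[40,9],[46,2],[47,12],[49,0]]
[[4,4],[6,0],[15,4],[31,2],[32,8],[35,0],[40,9],[46,2],[47,12],[49,0]]
[[4,4],[6,0],[15,4],[31,2],[32,8],[33,19],[39,0],[40,9],[46,2],[47,12],[49,0]]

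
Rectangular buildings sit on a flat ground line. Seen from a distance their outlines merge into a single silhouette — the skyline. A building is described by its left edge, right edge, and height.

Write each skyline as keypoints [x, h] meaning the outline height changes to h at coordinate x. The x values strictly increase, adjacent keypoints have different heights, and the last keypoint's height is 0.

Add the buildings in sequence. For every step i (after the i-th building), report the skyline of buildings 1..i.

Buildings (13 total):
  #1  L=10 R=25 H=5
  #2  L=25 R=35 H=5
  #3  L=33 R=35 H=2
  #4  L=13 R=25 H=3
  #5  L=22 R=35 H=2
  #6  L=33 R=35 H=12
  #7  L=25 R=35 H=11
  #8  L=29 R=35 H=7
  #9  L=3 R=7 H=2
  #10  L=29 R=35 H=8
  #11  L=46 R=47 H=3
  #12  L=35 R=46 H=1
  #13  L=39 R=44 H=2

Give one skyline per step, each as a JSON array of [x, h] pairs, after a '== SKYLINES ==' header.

== SKYLINES ==
[[10,5],[25,0]]
[[10,5],[35,0]]
[[10,5],[35,0]]
[[10,5],[35,0]]
[[10,5],[35,0]]
[[10,5],[33,12],[35,0]]
[[10,5],[25,11],[33,12],[35,0]]
[[10,5],[25,11],[33,12],[35,0]]
[[3,2],[7,0],[10,5],[25,11],[33,12],[35,0]]
[[3,2],[7,0],[10,5],[25,11],[33,12],[35,0]]
[[3,2],[7,0],[10,5],[25,11],[33,12],[35,0],[46,3],[47,0]]
[[3,2],[7,0],[10,5],[25,11],[33,12],[35,1],[46,3],[47,0]]
[[3,2],[7,0],[10,5],[25,11],[33,12],[35,1],[39,2],[44,1],[46,3],[47,0]]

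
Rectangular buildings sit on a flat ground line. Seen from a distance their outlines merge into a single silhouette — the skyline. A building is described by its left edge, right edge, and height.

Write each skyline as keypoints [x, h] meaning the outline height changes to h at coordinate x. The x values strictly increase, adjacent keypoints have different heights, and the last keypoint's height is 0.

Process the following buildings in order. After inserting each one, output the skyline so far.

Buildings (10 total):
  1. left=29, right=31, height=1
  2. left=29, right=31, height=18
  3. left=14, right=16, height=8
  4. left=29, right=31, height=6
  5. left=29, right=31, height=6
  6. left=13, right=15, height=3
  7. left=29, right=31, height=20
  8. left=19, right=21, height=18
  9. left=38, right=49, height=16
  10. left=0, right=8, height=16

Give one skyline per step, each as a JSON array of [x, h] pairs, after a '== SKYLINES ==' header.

== SKYLINES ==
[[29,1],[31,0]]
[[29,18],[31,0]]
[[14,8],[16,0],[29,18],[31,0]]
[[14,8],[16,0],[29,18],[31,0]]
[[14,8],[16,0],[29,18],[31,0]]
[[13,3],[14,8],[16,0],[29,18],[31,0]]
[[13,3],[14,8],[16,0],[29,20],[31,0]]
[[13,3],[14,8],[16,0],[19,18],[21,0],[29,20],[31,0]]
[[13,3],[14,8],[16,0],[19,18],[21,0],[29,20],[31,0],[38,16],[49,0]]
[[0,16],[8,0],[13,3],[14,8],[16,0],[19,18],[21,0],[29,20],[31,0],[38,16],[49,0]]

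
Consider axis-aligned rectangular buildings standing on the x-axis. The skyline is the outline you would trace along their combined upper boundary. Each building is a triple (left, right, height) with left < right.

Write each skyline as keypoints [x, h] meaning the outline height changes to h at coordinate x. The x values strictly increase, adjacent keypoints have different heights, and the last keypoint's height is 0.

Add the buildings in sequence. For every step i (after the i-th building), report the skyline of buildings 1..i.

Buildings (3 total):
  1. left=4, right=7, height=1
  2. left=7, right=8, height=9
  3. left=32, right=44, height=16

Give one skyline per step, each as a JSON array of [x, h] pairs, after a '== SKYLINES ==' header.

== SKYLINES ==
[[4,1],[7,0]]
[[4,1],[7,9],[8,0]]
[[4,1],[7,9],[8,0],[32,16],[44,0]]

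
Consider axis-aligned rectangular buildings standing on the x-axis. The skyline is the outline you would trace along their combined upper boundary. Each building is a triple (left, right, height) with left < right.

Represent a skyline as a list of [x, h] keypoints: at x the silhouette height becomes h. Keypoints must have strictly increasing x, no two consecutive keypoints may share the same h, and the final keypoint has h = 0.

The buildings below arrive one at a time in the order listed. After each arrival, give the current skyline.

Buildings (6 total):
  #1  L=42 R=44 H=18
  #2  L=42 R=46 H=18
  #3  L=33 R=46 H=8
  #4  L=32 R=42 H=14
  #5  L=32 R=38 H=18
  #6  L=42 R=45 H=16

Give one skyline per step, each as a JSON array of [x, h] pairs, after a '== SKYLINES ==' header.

== SKYLINES ==
[[42,18],[44,0]]
[[42,18],[46,0]]
[[33,8],[42,18],[46,0]]
[[32,14],[42,18],[46,0]]
[[32,18],[38,14],[42,18],[46,0]]
[[32,18],[38,14],[42,18],[46,0]]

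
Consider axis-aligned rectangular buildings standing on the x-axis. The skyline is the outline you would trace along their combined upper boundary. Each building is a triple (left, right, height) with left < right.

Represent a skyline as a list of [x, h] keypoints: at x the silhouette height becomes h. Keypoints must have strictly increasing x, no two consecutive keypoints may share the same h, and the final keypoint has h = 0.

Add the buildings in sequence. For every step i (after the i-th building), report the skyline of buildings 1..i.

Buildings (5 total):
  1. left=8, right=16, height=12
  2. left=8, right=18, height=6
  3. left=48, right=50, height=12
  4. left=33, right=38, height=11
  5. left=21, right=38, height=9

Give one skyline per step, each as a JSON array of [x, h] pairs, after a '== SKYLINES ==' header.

== SKYLINES ==
[[8,12],[16,0]]
[[8,12],[16,6],[18,0]]
[[8,12],[16,6],[18,0],[48,12],[50,0]]
[[8,12],[16,6],[18,0],[33,11],[38,0],[48,12],[50,0]]
[[8,12],[16,6],[18,0],[21,9],[33,11],[38,0],[48,12],[50,0]]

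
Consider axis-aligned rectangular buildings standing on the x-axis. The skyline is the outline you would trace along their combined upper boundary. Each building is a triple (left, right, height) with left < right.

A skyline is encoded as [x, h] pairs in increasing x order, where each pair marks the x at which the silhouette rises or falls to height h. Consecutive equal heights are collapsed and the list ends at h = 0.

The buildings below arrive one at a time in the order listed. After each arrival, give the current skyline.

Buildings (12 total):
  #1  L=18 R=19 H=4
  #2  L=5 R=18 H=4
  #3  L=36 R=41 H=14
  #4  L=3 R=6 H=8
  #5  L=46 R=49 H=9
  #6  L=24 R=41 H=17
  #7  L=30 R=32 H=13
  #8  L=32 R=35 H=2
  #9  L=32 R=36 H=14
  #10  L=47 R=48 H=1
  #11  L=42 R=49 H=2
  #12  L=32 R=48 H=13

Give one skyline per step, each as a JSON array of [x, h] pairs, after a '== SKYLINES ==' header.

== SKYLINES ==
[[18,4],[19,0]]
[[5,4],[19,0]]
[[5,4],[19,0],[36,14],[41,0]]
[[3,8],[6,4],[19,0],[36,14],[41,0]]
[[3,8],[6,4],[19,0],[36,14],[41,0],[46,9],[49,0]]
[[3,8],[6,4],[19,0],[24,17],[41,0],[46,9],[49,0]]
[[3,8],[6,4],[19,0],[24,17],[41,0],[46,9],[49,0]]
[[3,8],[6,4],[19,0],[24,17],[41,0],[46,9],[49,0]]
[[3,8],[6,4],[19,0],[24,17],[41,0],[46,9],[49,0]]
[[3,8],[6,4],[19,0],[24,17],[41,0],[46,9],[49,0]]
[[3,8],[6,4],[19,0],[24,17],[41,0],[42,2],[46,9],[49,0]]
[[3,8],[6,4],[19,0],[24,17],[41,13],[48,9],[49,0]]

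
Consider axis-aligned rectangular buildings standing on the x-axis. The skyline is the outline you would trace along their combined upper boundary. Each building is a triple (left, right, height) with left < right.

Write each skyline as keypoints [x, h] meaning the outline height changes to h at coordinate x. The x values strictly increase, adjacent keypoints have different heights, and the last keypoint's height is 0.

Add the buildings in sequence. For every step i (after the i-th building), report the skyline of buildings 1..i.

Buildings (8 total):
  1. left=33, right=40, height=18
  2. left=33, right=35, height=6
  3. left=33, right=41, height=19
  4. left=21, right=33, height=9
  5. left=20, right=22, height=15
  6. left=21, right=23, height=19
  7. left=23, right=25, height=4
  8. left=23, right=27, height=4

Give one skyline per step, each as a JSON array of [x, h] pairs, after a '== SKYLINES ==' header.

== SKYLINES ==
[[33,18],[40,0]]
[[33,18],[40,0]]
[[33,19],[41,0]]
[[21,9],[33,19],[41,0]]
[[20,15],[22,9],[33,19],[41,0]]
[[20,15],[21,19],[23,9],[33,19],[41,0]]
[[20,15],[21,19],[23,9],[33,19],[41,0]]
[[20,15],[21,19],[23,9],[33,19],[41,0]]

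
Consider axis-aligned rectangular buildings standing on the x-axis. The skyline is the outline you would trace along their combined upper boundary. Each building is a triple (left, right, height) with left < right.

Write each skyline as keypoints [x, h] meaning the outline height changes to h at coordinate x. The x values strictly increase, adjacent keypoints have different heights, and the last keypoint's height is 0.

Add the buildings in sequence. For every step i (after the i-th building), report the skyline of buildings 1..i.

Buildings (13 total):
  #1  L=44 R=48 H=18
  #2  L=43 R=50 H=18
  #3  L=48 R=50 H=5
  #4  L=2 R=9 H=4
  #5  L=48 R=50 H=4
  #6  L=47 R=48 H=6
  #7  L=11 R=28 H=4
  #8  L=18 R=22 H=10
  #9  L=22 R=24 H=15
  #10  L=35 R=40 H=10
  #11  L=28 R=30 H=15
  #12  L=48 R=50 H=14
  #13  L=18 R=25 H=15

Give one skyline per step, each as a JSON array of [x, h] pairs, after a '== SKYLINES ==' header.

== SKYLINES ==
[[44,18],[48,0]]
[[43,18],[50,0]]
[[43,18],[50,0]]
[[2,4],[9,0],[43,18],[50,0]]
[[2,4],[9,0],[43,18],[50,0]]
[[2,4],[9,0],[43,18],[50,0]]
[[2,4],[9,0],[11,4],[28,0],[43,18],[50,0]]
[[2,4],[9,0],[11,4],[18,10],[22,4],[28,0],[43,18],[50,0]]
[[2,4],[9,0],[11,4],[18,10],[22,15],[24,4],[28,0],[43,18],[50,0]]
[[2,4],[9,0],[11,4],[18,10],[22,15],[24,4],[28,0],[35,10],[40,0],[43,18],[50,0]]
[[2,4],[9,0],[11,4],[18,10],[22,15],[24,4],[28,15],[30,0],[35,10],[40,0],[43,18],[50,0]]
[[2,4],[9,0],[11,4],[18,10],[22,15],[24,4],[28,15],[30,0],[35,10],[40,0],[43,18],[50,0]]
[[2,4],[9,0],[11,4],[18,15],[25,4],[28,15],[30,0],[35,10],[40,0],[43,18],[50,0]]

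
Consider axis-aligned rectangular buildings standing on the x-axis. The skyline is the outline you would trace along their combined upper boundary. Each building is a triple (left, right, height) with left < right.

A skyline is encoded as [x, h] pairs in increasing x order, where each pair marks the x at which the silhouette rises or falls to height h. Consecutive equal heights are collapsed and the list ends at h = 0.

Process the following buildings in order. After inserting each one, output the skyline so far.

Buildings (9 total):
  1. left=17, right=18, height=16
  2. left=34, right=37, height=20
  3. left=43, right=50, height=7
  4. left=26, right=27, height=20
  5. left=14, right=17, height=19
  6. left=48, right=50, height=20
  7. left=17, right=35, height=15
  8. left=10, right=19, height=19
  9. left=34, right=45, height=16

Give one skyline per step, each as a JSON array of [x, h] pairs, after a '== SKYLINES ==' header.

== SKYLINES ==
[[17,16],[18,0]]
[[17,16],[18,0],[34,20],[37,0]]
[[17,16],[18,0],[34,20],[37,0],[43,7],[50,0]]
[[17,16],[18,0],[26,20],[27,0],[34,20],[37,0],[43,7],[50,0]]
[[14,19],[17,16],[18,0],[26,20],[27,0],[34,20],[37,0],[43,7],[50,0]]
[[14,19],[17,16],[18,0],[26,20],[27,0],[34,20],[37,0],[43,7],[48,20],[50,0]]
[[14,19],[17,16],[18,15],[26,20],[27,15],[34,20],[37,0],[43,7],[48,20],[50,0]]
[[10,19],[19,15],[26,20],[27,15],[34,20],[37,0],[43,7],[48,20],[50,0]]
[[10,19],[19,15],[26,20],[27,15],[34,20],[37,16],[45,7],[48,20],[50,0]]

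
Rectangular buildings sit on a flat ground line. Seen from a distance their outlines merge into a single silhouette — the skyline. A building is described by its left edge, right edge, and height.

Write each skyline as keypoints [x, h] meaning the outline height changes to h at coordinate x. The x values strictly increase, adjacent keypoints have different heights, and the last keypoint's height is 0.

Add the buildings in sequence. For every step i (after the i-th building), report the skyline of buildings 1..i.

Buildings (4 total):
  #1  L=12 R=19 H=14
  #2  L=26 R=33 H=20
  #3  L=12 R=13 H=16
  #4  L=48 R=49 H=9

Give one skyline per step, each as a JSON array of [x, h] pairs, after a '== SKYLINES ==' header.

== SKYLINES ==
[[12,14],[19,0]]
[[12,14],[19,0],[26,20],[33,0]]
[[12,16],[13,14],[19,0],[26,20],[33,0]]
[[12,16],[13,14],[19,0],[26,20],[33,0],[48,9],[49,0]]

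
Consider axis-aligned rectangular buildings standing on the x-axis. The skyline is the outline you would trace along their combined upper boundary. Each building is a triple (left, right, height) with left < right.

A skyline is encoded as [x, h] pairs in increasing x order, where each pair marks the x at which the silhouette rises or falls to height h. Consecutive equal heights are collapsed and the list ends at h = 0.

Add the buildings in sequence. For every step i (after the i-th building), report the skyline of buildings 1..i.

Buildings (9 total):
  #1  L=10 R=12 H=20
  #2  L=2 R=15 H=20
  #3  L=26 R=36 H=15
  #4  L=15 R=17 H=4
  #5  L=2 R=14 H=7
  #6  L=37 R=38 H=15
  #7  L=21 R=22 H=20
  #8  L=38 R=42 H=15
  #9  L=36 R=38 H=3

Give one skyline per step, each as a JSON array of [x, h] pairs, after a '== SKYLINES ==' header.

== SKYLINES ==
[[10,20],[12,0]]
[[2,20],[15,0]]
[[2,20],[15,0],[26,15],[36,0]]
[[2,20],[15,4],[17,0],[26,15],[36,0]]
[[2,20],[15,4],[17,0],[26,15],[36,0]]
[[2,20],[15,4],[17,0],[26,15],[36,0],[37,15],[38,0]]
[[2,20],[15,4],[17,0],[21,20],[22,0],[26,15],[36,0],[37,15],[38,0]]
[[2,20],[15,4],[17,0],[21,20],[22,0],[26,15],[36,0],[37,15],[42,0]]
[[2,20],[15,4],[17,0],[21,20],[22,0],[26,15],[36,3],[37,15],[42,0]]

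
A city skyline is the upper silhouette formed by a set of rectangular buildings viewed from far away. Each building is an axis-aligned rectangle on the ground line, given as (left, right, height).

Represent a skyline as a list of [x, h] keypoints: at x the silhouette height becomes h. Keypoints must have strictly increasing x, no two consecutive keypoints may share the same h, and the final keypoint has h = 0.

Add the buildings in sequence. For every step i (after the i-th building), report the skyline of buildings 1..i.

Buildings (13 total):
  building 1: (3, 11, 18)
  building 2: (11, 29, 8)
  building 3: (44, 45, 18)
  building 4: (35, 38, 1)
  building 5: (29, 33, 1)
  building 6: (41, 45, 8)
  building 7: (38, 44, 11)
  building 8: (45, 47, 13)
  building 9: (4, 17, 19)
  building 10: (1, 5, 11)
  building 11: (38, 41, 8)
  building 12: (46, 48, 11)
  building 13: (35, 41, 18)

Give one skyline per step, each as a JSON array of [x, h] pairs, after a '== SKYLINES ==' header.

== SKYLINES ==
[[3,18],[11,0]]
[[3,18],[11,8],[29,0]]
[[3,18],[11,8],[29,0],[44,18],[45,0]]
[[3,18],[11,8],[29,0],[35,1],[38,0],[44,18],[45,0]]
[[3,18],[11,8],[29,1],[33,0],[35,1],[38,0],[44,18],[45,0]]
[[3,18],[11,8],[29,1],[33,0],[35,1],[38,0],[41,8],[44,18],[45,0]]
[[3,18],[11,8],[29,1],[33,0],[35,1],[38,11],[44,18],[45,0]]
[[3,18],[11,8],[29,1],[33,0],[35,1],[38,11],[44,18],[45,13],[47,0]]
[[3,18],[4,19],[17,8],[29,1],[33,0],[35,1],[38,11],[44,18],[45,13],[47,0]]
[[1,11],[3,18],[4,19],[17,8],[29,1],[33,0],[35,1],[38,11],[44,18],[45,13],[47,0]]
[[1,11],[3,18],[4,19],[17,8],[29,1],[33,0],[35,1],[38,11],[44,18],[45,13],[47,0]]
[[1,11],[3,18],[4,19],[17,8],[29,1],[33,0],[35,1],[38,11],[44,18],[45,13],[47,11],[48,0]]
[[1,11],[3,18],[4,19],[17,8],[29,1],[33,0],[35,18],[41,11],[44,18],[45,13],[47,11],[48,0]]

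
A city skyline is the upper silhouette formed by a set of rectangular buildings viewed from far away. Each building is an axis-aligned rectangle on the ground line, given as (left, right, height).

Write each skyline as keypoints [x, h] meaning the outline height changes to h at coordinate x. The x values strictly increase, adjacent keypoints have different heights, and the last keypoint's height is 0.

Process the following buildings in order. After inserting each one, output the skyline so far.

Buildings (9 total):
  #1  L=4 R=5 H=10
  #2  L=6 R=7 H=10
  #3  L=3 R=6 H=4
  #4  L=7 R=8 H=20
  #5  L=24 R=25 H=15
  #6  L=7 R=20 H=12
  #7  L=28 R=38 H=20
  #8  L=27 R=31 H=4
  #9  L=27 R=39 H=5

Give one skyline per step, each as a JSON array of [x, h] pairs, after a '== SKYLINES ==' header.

== SKYLINES ==
[[4,10],[5,0]]
[[4,10],[5,0],[6,10],[7,0]]
[[3,4],[4,10],[5,4],[6,10],[7,0]]
[[3,4],[4,10],[5,4],[6,10],[7,20],[8,0]]
[[3,4],[4,10],[5,4],[6,10],[7,20],[8,0],[24,15],[25,0]]
[[3,4],[4,10],[5,4],[6,10],[7,20],[8,12],[20,0],[24,15],[25,0]]
[[3,4],[4,10],[5,4],[6,10],[7,20],[8,12],[20,0],[24,15],[25,0],[28,20],[38,0]]
[[3,4],[4,10],[5,4],[6,10],[7,20],[8,12],[20,0],[24,15],[25,0],[27,4],[28,20],[38,0]]
[[3,4],[4,10],[5,4],[6,10],[7,20],[8,12],[20,0],[24,15],[25,0],[27,5],[28,20],[38,5],[39,0]]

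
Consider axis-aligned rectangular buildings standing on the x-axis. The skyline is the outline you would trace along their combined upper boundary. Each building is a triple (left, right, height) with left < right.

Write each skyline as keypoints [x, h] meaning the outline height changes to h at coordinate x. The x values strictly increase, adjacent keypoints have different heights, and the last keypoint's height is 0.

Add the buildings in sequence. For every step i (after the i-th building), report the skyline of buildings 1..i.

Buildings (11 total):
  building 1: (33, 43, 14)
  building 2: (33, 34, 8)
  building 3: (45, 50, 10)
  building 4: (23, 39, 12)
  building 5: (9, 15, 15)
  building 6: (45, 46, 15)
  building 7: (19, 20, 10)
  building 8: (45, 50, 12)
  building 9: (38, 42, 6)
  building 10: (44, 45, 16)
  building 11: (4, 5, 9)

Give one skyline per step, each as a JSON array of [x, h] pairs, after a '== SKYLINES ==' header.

== SKYLINES ==
[[33,14],[43,0]]
[[33,14],[43,0]]
[[33,14],[43,0],[45,10],[50,0]]
[[23,12],[33,14],[43,0],[45,10],[50,0]]
[[9,15],[15,0],[23,12],[33,14],[43,0],[45,10],[50,0]]
[[9,15],[15,0],[23,12],[33,14],[43,0],[45,15],[46,10],[50,0]]
[[9,15],[15,0],[19,10],[20,0],[23,12],[33,14],[43,0],[45,15],[46,10],[50,0]]
[[9,15],[15,0],[19,10],[20,0],[23,12],[33,14],[43,0],[45,15],[46,12],[50,0]]
[[9,15],[15,0],[19,10],[20,0],[23,12],[33,14],[43,0],[45,15],[46,12],[50,0]]
[[9,15],[15,0],[19,10],[20,0],[23,12],[33,14],[43,0],[44,16],[45,15],[46,12],[50,0]]
[[4,9],[5,0],[9,15],[15,0],[19,10],[20,0],[23,12],[33,14],[43,0],[44,16],[45,15],[46,12],[50,0]]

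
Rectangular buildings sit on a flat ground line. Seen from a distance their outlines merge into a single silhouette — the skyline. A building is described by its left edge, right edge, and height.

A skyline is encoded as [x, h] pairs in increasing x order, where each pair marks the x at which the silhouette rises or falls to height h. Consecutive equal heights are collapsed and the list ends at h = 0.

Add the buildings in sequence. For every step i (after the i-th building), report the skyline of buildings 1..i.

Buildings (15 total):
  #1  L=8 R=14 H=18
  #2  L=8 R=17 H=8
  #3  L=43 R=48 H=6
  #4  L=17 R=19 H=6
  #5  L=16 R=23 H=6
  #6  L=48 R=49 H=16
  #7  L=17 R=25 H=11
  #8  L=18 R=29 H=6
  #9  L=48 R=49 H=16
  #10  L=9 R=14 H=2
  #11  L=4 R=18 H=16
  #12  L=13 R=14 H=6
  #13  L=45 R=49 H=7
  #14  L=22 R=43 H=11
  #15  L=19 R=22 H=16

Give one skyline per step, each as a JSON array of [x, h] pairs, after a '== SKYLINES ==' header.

== SKYLINES ==
[[8,18],[14,0]]
[[8,18],[14,8],[17,0]]
[[8,18],[14,8],[17,0],[43,6],[48,0]]
[[8,18],[14,8],[17,6],[19,0],[43,6],[48,0]]
[[8,18],[14,8],[17,6],[23,0],[43,6],[48,0]]
[[8,18],[14,8],[17,6],[23,0],[43,6],[48,16],[49,0]]
[[8,18],[14,8],[17,11],[25,0],[43,6],[48,16],[49,0]]
[[8,18],[14,8],[17,11],[25,6],[29,0],[43,6],[48,16],[49,0]]
[[8,18],[14,8],[17,11],[25,6],[29,0],[43,6],[48,16],[49,0]]
[[8,18],[14,8],[17,11],[25,6],[29,0],[43,6],[48,16],[49,0]]
[[4,16],[8,18],[14,16],[18,11],[25,6],[29,0],[43,6],[48,16],[49,0]]
[[4,16],[8,18],[14,16],[18,11],[25,6],[29,0],[43,6],[48,16],[49,0]]
[[4,16],[8,18],[14,16],[18,11],[25,6],[29,0],[43,6],[45,7],[48,16],[49,0]]
[[4,16],[8,18],[14,16],[18,11],[43,6],[45,7],[48,16],[49,0]]
[[4,16],[8,18],[14,16],[18,11],[19,16],[22,11],[43,6],[45,7],[48,16],[49,0]]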